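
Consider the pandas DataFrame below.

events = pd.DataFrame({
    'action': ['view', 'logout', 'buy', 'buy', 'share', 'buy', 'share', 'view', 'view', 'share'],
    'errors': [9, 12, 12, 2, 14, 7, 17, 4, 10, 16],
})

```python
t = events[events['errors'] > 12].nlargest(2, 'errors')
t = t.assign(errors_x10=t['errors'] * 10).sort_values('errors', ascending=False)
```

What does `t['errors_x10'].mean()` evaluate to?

165.0

filter rows where errors > 12:
  action  errors
4  share      14
6  share      17
9  share      16
take 2 rows with largest errors:
  action  errors
6  share      17
9  share      16
add column errors_x10 = t['errors'] * 10:
  action  errors  errors_x10
6  share      17         170
9  share      16         160
sort by errors descending:
  action  errors  errors_x10
6  share      17         170
9  share      16         160
mean of column 'errors_x10' → 165.0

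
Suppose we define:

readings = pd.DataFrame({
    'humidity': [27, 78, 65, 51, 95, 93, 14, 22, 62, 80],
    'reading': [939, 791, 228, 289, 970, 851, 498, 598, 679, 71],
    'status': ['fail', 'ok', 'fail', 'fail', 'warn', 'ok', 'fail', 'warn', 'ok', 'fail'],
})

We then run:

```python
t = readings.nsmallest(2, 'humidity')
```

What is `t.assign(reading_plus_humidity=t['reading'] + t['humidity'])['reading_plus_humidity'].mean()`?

566.0

take 2 rows with smallest humidity:
   humidity  reading status
6        14      498   fail
7        22      598   warn
add column reading_plus_humidity = t['reading'] + t['humidity']:
   humidity  reading status  reading_plus_humidity
6        14      498   fail                    512
7        22      598   warn                    620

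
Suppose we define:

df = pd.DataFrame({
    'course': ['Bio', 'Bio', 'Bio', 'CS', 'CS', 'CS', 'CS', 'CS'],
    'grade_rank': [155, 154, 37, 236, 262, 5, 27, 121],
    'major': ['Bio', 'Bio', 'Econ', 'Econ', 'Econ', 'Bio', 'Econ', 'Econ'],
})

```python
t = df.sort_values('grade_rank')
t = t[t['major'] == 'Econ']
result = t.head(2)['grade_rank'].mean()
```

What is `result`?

sort by grade_rank:
  course  grade_rank major
5     CS           5   Bio
6     CS          27  Econ
2    Bio          37  Econ
7     CS         121  Econ
1    Bio         154   Bio
0    Bio         155   Bio
3     CS         236  Econ
4     CS         262  Econ
filter rows where major == 'Econ':
  course  grade_rank major
6     CS          27  Econ
2    Bio          37  Econ
7     CS         121  Econ
3     CS         236  Econ
4     CS         262  Econ
take first 2 rows:
  course  grade_rank major
6     CS          27  Econ
2    Bio          37  Econ
Then the mean of column 'grade_rank': 32.0

32.0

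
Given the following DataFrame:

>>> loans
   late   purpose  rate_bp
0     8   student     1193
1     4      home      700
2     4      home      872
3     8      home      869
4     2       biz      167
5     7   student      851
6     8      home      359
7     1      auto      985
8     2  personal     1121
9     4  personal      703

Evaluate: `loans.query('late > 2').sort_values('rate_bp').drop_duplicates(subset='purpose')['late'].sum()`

filter rows where late > 2:
   late   purpose  rate_bp
0     8   student     1193
1     4      home      700
2     4      home      872
3     8      home      869
5     7   student      851
6     8      home      359
9     4  personal      703
sort by rate_bp:
   late   purpose  rate_bp
6     8      home      359
1     4      home      700
9     4  personal      703
5     7   student      851
3     8      home      869
2     4      home      872
0     8   student     1193
drop duplicate purpose (keep=first):
   late   purpose  rate_bp
6     8      home      359
9     4  personal      703
5     7   student      851
Finally, sum of column 'late' = 19.

19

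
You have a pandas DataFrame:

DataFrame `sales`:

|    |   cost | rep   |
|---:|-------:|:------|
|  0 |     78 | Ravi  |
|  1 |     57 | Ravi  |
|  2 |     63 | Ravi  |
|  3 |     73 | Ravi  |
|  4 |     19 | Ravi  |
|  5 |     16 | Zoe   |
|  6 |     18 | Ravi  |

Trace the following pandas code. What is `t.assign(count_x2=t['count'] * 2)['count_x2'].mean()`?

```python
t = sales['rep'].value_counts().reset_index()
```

7.0

value_counts of rep:
rep
Ravi    6
Zoe     1
Name: count, dtype: int64
reset_index():
    rep  count
0  Ravi      6
1   Zoe      1
add column count_x2 = t['count'] * 2:
    rep  count  count_x2
0  Ravi      6        12
1   Zoe      1         2
Reading off the mean of column 'count_x2', we get 7.0.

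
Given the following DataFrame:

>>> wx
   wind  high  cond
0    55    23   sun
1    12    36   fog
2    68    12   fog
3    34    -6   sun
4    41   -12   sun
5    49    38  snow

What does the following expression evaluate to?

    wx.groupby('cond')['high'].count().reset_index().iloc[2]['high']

3

group by cond, count of high:
cond
fog     2
snow    1
sun     3
Name: high, dtype: int64
reset_index():
   cond  high
0   fog     2
1  snow     1
2   sun     3
Taking the value at position 2, column 'high' gives 3.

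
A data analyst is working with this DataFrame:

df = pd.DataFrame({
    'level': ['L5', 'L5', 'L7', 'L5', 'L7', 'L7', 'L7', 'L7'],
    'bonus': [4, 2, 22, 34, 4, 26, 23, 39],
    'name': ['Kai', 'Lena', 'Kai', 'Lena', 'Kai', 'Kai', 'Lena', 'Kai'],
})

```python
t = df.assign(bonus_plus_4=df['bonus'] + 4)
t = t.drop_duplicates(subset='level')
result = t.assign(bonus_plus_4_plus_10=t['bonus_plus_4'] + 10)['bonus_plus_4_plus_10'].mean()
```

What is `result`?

add column bonus_plus_4 = df['bonus'] + 4:
  level  bonus  name  bonus_plus_4
0    L5      4   Kai             8
1    L5      2  Lena             6
2    L7     22   Kai            26
3    L5     34  Lena            38
4    L7      4   Kai             8
5    L7     26   Kai            30
6    L7     23  Lena            27
7    L7     39   Kai            43
drop duplicate level (keep=first):
  level  bonus name  bonus_plus_4
0    L5      4  Kai             8
2    L7     22  Kai            26
add column bonus_plus_4_plus_10 = t['bonus_plus_4'] + 10:
  level  bonus name  bonus_plus_4  bonus_plus_4_plus_10
0    L5      4  Kai             8                    18
2    L7     22  Kai            26                    36

27.0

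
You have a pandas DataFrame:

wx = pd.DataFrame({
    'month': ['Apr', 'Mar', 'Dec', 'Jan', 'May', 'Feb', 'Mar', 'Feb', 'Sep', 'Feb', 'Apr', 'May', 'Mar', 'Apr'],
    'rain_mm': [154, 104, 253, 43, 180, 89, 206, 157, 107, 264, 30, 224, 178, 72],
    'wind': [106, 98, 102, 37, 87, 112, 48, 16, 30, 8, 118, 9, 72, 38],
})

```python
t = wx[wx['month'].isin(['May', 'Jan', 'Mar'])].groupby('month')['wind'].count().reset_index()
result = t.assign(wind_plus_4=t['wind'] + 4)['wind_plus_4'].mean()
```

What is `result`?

filter rows where month in ['May', 'Jan', 'Mar']:
   month  rain_mm  wind
1    Mar      104    98
3    Jan       43    37
4    May      180    87
6    Mar      206    48
11   May      224     9
12   Mar      178    72
group by month, count of wind:
month
Jan    1
Mar    3
May    2
Name: wind, dtype: int64
reset_index():
  month  wind
0   Jan     1
1   Mar     3
2   May     2
add column wind_plus_4 = t['wind'] + 4:
  month  wind  wind_plus_4
0   Jan     1            5
1   Mar     3            7
2   May     2            6

6.0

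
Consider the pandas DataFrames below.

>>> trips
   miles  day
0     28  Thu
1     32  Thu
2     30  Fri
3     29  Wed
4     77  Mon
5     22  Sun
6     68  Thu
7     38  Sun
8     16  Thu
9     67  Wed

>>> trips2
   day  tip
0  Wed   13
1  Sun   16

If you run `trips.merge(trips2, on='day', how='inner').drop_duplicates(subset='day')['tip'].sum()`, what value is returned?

29

merge on 'day' (how='inner') → 4 rows:
   miles  day  tip
0     29  Wed   13
1     22  Sun   16
2     38  Sun   16
3     67  Wed   13
drop duplicate day (keep=first):
   miles  day  tip
0     29  Wed   13
1     22  Sun   16
Then the sum of column 'tip': 29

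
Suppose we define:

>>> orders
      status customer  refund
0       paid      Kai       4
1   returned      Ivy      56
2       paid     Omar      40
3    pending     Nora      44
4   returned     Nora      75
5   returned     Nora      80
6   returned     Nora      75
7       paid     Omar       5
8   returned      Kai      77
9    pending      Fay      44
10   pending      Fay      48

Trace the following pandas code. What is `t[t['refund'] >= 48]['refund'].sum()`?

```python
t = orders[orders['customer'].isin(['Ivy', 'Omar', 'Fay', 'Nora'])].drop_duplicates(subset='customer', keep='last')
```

179

filter rows where customer in ['Ivy', 'Omar', 'Fay', 'Nora']:
      status customer  refund
1   returned      Ivy      56
2       paid     Omar      40
3    pending     Nora      44
4   returned     Nora      75
5   returned     Nora      80
6   returned     Nora      75
7       paid     Omar       5
9    pending      Fay      44
10   pending      Fay      48
drop duplicate customer (keep=last):
      status customer  refund
1   returned      Ivy      56
6   returned     Nora      75
7       paid     Omar       5
10   pending      Fay      48
filter rows where refund >= 48:
      status customer  refund
1   returned      Ivy      56
6   returned     Nora      75
10   pending      Fay      48
sum of column 'refund' → 179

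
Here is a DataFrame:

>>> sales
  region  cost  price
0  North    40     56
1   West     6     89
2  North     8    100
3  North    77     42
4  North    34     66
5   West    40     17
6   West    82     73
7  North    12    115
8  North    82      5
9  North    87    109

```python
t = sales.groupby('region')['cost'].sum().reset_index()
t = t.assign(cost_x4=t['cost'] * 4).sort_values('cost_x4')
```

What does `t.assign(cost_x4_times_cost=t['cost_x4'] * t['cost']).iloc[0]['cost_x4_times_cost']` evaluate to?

group by region, sum of cost:
region
North    340
West     128
Name: cost, dtype: int64
reset_index():
  region  cost
0  North   340
1   West   128
add column cost_x4 = t['cost'] * 4:
  region  cost  cost_x4
0  North   340     1360
1   West   128      512
sort by cost_x4:
  region  cost  cost_x4
1   West   128      512
0  North   340     1360
add column cost_x4_times_cost = t['cost_x4'] * t['cost']:
  region  cost  cost_x4  cost_x4_times_cost
1   West   128      512               65536
0  North   340     1360              462400
Then the value at position 0, column 'cost_x4_times_cost': 65536

65536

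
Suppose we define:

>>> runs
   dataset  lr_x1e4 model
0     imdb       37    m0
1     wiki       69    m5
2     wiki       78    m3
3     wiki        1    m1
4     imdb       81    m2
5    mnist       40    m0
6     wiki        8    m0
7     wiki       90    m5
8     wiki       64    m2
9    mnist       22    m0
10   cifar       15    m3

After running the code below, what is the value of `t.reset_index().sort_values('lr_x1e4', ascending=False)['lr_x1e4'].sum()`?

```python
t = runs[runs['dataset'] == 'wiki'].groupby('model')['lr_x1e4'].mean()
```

filter rows where dataset == 'wiki':
  dataset  lr_x1e4 model
1    wiki       69    m5
2    wiki       78    m3
3    wiki        1    m1
6    wiki        8    m0
7    wiki       90    m5
8    wiki       64    m2
group by model, mean of lr_x1e4:
model
m0     8.0
m1     1.0
m2    64.0
m3    78.0
m5    79.5
Name: lr_x1e4, dtype: float64
reset_index():
  model  lr_x1e4
0    m0      8.0
1    m1      1.0
2    m2     64.0
3    m3     78.0
4    m5     79.5
sort by lr_x1e4 descending:
  model  lr_x1e4
4    m5     79.5
3    m3     78.0
2    m2     64.0
0    m0      8.0
1    m1      1.0
Finally, sum of column 'lr_x1e4' = 230.5.

230.5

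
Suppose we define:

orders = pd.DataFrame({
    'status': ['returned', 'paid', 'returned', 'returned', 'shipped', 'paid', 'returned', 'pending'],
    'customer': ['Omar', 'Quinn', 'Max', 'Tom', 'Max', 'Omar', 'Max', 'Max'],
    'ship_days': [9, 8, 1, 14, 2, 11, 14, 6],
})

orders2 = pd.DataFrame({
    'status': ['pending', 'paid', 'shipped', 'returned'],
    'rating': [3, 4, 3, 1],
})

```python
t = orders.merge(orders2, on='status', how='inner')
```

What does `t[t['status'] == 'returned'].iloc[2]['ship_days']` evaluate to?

merge on 'status' (how='inner') → 8 rows:
     status customer  ship_days  rating
0  returned     Omar          9       1
1      paid    Quinn          8       4
2  returned      Max          1       1
3  returned      Tom         14       1
4   shipped      Max          2       3
5      paid     Omar         11       4
6  returned      Max         14       1
7   pending      Max          6       3
filter rows where status == 'returned':
     status customer  ship_days  rating
0  returned     Omar          9       1
2  returned      Max          1       1
3  returned      Tom         14       1
6  returned      Max         14       1
So iloc[2]['ship_days'] = 14.

14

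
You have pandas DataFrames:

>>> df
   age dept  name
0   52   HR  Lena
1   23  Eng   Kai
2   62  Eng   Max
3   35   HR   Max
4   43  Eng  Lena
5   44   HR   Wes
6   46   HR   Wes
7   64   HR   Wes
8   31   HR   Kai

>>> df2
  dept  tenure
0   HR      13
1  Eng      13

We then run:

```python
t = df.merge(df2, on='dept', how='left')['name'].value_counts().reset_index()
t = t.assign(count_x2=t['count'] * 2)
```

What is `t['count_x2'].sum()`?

merge on 'dept' (how='left') → 9 rows:
   age dept  name  tenure
0   52   HR  Lena      13
1   23  Eng   Kai      13
2   62  Eng   Max      13
3   35   HR   Max      13
4   43  Eng  Lena      13
5   44   HR   Wes      13
6   46   HR   Wes      13
7   64   HR   Wes      13
8   31   HR   Kai      13
value_counts of name:
name
Wes     3
Lena    2
Kai     2
Max     2
Name: count, dtype: int64
reset_index():
   name  count
0   Wes      3
1  Lena      2
2   Kai      2
3   Max      2
add column count_x2 = t['count'] * 2:
   name  count  count_x2
0   Wes      3         6
1  Lena      2         4
2   Kai      2         4
3   Max      2         4

18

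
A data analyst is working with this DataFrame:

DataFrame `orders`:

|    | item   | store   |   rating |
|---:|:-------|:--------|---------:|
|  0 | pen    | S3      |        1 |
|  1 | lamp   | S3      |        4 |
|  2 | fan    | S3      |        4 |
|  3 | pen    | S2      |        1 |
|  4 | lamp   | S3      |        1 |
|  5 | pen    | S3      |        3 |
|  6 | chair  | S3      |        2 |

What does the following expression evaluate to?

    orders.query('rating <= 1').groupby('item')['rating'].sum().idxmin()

filter rows where rating <= 1:
   item store  rating
0   pen    S3       1
3   pen    S2       1
4  lamp    S3       1
group by item, sum of rating:
item
lamp    1
pen     2
Name: rating, dtype: int64
label with the smallest value → lamp

lamp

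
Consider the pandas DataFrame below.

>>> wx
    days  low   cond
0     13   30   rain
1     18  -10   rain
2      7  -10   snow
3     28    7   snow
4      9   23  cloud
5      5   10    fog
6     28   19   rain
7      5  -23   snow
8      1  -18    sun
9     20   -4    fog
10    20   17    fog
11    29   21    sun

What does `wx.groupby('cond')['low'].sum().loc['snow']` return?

group by cond, sum of low:
cond
cloud    23
fog      23
rain     39
snow    -26
sun       3
Name: low, dtype: int64
Taking the value at index 'snow' gives -26.

-26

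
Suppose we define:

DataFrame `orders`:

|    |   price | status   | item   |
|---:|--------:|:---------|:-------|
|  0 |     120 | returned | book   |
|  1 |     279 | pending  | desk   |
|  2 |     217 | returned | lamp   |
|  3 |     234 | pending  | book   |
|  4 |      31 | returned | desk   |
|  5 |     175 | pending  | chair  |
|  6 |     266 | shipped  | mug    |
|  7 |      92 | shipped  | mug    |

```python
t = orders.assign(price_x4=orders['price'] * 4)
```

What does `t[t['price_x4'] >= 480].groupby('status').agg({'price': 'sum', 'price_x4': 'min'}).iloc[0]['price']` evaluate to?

add column price_x4 = orders['price'] * 4:
   price    status   item  price_x4
0    120  returned   book       480
1    279   pending   desk      1116
2    217  returned   lamp       868
3    234   pending   book       936
4     31  returned   desk       124
5    175   pending  chair       700
6    266   shipped    mug      1064
7     92   shipped    mug       368
filter rows where price_x4 >= 480:
   price    status   item  price_x4
0    120  returned   book       480
1    279   pending   desk      1116
2    217  returned   lamp       868
3    234   pending   book       936
5    175   pending  chair       700
6    266   shipped    mug      1064
group by status: sum(price), min(price_x4):
          price  price_x4
status                   
pending     688       700
returned    337       480
shipped     266      1064
So iloc[0]['price'] = 688.

688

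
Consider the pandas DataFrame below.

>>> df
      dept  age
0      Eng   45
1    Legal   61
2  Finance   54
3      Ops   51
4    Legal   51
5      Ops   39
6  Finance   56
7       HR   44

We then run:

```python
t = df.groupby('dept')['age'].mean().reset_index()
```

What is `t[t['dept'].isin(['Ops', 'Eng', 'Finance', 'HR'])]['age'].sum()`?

189.0

group by dept, mean of age:
dept
Eng        45.0
Finance    55.0
HR         44.0
Legal      56.0
Ops        45.0
Name: age, dtype: float64
reset_index():
      dept   age
0      Eng  45.0
1  Finance  55.0
2       HR  44.0
3    Legal  56.0
4      Ops  45.0
filter rows where dept in ['Ops', 'Eng', 'Finance', 'HR']:
      dept   age
0      Eng  45.0
1  Finance  55.0
2       HR  44.0
4      Ops  45.0
So sum() = 189.0.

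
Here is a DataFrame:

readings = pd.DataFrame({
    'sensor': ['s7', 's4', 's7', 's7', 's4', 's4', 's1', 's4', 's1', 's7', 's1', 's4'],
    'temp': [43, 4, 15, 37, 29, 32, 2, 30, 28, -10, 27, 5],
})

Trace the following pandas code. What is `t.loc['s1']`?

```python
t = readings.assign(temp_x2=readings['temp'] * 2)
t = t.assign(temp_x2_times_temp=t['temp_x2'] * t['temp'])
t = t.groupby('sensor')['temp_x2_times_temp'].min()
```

add column temp_x2 = readings['temp'] * 2:
   sensor  temp  temp_x2
0      s7    43       86
1      s4     4        8
2      s7    15       30
3      s7    37       74
4      s4    29       58
5      s4    32       64
6      s1     2        4
7      s4    30       60
8      s1    28       56
9      s7   -10      -20
10     s1    27       54
11     s4     5       10
add column temp_x2_times_temp = t['temp_x2'] * t['temp']:
   sensor  temp  temp_x2  temp_x2_times_temp
0      s7    43       86                3698
1      s4     4        8                  32
2      s7    15       30                 450
3      s7    37       74                2738
4      s4    29       58                1682
5      s4    32       64                2048
6      s1     2        4                   8
7      s4    30       60                1800
8      s1    28       56                1568
9      s7   -10      -20                 200
10     s1    27       54                1458
11     s4     5       10                  50
group by sensor, min of temp_x2_times_temp:
sensor
s1      8
s4     32
s7    200
Name: temp_x2_times_temp, dtype: int64

8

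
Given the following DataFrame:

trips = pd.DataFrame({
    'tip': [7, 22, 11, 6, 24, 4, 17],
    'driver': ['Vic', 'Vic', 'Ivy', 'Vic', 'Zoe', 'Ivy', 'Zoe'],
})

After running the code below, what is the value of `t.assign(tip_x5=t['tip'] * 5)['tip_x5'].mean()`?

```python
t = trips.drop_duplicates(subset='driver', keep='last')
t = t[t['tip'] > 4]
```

drop duplicate driver (keep=last):
   tip driver
3    6    Vic
5    4    Ivy
6   17    Zoe
filter rows where tip > 4:
   tip driver
3    6    Vic
6   17    Zoe
add column tip_x5 = t['tip'] * 5:
   tip driver  tip_x5
3    6    Vic      30
6   17    Zoe      85
Finally, mean of column 'tip_x5' = 57.5.

57.5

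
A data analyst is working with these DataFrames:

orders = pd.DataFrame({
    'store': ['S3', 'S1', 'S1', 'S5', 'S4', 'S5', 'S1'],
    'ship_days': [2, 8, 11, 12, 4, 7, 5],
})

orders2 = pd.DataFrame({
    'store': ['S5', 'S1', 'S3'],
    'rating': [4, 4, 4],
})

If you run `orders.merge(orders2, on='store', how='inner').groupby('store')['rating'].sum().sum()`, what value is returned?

24

merge on 'store' (how='inner') → 6 rows:
  store  ship_days  rating
0    S3          2       4
1    S1          8       4
2    S1         11       4
3    S5         12       4
4    S5          7       4
5    S1          5       4
group by store, sum of rating:
store
S1    12
S3     4
S5     8
Name: rating, dtype: int64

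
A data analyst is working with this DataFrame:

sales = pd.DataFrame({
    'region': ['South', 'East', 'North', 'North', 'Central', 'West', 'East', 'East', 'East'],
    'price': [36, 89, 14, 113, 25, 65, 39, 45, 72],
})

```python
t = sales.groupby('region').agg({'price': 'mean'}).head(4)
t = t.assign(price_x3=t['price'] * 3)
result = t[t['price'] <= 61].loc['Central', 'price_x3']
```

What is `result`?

group by region, mean of price:
         price
region        
Central  25.00
East     61.25
North    63.50
South    36.00
West     65.00
take first 4 rows:
         price
region        
Central  25.00
East     61.25
North    63.50
South    36.00
add column price_x3 = t['price'] * 3:
         price  price_x3
region                  
Central  25.00     75.00
East     61.25    183.75
North    63.50    190.50
South    36.00    108.00
filter rows where price <= 61:
         price  price_x3
region                  
Central   25.0      75.0
South     36.0     108.0
value at row 'Central', column 'price_x3' → 75.0

75.0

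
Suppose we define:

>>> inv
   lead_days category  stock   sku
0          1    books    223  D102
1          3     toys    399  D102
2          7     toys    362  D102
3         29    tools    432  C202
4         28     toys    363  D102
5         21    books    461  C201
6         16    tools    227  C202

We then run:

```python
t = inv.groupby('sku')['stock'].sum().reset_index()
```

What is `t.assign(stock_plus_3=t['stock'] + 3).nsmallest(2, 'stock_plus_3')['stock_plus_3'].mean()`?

563.0

group by sku, sum of stock:
sku
C201     461
C202     659
D102    1347
Name: stock, dtype: int64
reset_index():
    sku  stock
0  C201    461
1  C202    659
2  D102   1347
add column stock_plus_3 = t['stock'] + 3:
    sku  stock  stock_plus_3
0  C201    461           464
1  C202    659           662
2  D102   1347          1350
take 2 rows with smallest stock_plus_3:
    sku  stock  stock_plus_3
0  C201    461           464
1  C202    659           662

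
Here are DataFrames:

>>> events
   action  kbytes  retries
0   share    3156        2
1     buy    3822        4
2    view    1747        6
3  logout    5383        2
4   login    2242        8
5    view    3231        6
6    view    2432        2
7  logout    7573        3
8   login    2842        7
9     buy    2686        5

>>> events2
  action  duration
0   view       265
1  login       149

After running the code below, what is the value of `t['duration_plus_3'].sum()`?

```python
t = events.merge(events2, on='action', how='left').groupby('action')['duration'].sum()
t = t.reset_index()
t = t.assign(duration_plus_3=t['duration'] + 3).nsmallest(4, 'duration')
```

merge on 'action' (how='left') → 10 rows:
   action  kbytes  retries  duration
0   share    3156        2       NaN
1     buy    3822        4       NaN
2    view    1747        6     265.0
3  logout    5383        2       NaN
4   login    2242        8     149.0
5    view    3231        6     265.0
6    view    2432        2     265.0
7  logout    7573        3       NaN
8   login    2842        7     149.0
9     buy    2686        5       NaN
group by action, sum of duration:
action
buy         0.0
login     298.0
logout      0.0
share       0.0
view      795.0
Name: duration, dtype: float64
reset_index():
   action  duration
0     buy       0.0
1   login     298.0
2  logout       0.0
3   share       0.0
4    view     795.0
add column duration_plus_3 = t['duration'] + 3:
   action  duration  duration_plus_3
0     buy       0.0              3.0
1   login     298.0            301.0
2  logout       0.0              3.0
3   share       0.0              3.0
4    view     795.0            798.0
take 4 rows with smallest duration:
   action  duration  duration_plus_3
0     buy       0.0              3.0
2  logout       0.0              3.0
3   share       0.0              3.0
1   login     298.0            301.0
Then the sum of column 'duration_plus_3': 310.0

310.0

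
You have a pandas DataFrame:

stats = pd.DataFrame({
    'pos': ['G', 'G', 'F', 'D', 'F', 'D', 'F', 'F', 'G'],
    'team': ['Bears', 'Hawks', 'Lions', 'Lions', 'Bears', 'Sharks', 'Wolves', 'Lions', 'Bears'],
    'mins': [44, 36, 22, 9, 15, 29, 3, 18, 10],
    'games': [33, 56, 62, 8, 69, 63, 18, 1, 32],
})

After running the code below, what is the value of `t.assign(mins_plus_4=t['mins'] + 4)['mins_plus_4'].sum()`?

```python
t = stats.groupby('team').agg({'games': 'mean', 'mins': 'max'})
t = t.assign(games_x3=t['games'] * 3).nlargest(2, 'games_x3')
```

group by team: mean(games), max(mins):
            games  mins
team                   
Bears   44.666667    44
Hawks   56.000000    36
Lions   23.666667    22
Sharks  63.000000    29
Wolves  18.000000     3
add column games_x3 = t['games'] * 3:
            games  mins  games_x3
team                             
Bears   44.666667    44     134.0
Hawks   56.000000    36     168.0
Lions   23.666667    22      71.0
Sharks  63.000000    29     189.0
Wolves  18.000000     3      54.0
take 2 rows with largest games_x3:
        games  mins  games_x3
team                         
Sharks   63.0    29     189.0
Hawks    56.0    36     168.0
add column mins_plus_4 = t['mins'] + 4:
        games  mins  games_x3  mins_plus_4
team                                      
Sharks   63.0    29     189.0           33
Hawks    56.0    36     168.0           40
The sum of column 'mins_plus_4' is 73.

73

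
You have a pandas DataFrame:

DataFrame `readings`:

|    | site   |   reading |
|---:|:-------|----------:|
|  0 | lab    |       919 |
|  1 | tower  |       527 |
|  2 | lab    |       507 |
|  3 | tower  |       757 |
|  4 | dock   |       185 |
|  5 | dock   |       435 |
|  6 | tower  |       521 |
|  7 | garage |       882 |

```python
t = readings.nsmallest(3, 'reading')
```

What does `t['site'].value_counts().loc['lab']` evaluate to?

take 3 rows with smallest reading:
   site  reading
4  dock      185
5  dock      435
2   lab      507
value_counts of site:
site
dock    2
lab     1
Name: count, dtype: int64
Finally, value at index 'lab' = 1.

1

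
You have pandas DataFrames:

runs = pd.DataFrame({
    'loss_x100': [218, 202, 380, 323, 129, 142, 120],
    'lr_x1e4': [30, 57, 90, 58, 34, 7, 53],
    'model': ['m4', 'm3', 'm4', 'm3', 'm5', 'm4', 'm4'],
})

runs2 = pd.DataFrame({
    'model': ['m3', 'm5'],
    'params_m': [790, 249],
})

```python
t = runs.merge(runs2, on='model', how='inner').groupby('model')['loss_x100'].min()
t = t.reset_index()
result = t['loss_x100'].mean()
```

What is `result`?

merge on 'model' (how='inner') → 3 rows:
   loss_x100  lr_x1e4 model  params_m
0        202       57    m3       790
1        323       58    m3       790
2        129       34    m5       249
group by model, min of loss_x100:
model
m3    202
m5    129
Name: loss_x100, dtype: int64
reset_index():
  model  loss_x100
0    m3        202
1    m5        129
Reading off the mean of column 'loss_x100', we get 165.5.

165.5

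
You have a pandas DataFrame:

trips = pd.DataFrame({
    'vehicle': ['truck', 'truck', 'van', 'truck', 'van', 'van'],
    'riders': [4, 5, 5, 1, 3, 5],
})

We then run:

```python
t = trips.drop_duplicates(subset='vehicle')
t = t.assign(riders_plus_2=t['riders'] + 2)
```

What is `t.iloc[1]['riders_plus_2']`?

7

drop duplicate vehicle (keep=first):
  vehicle  riders
0   truck       4
2     van       5
add column riders_plus_2 = t['riders'] + 2:
  vehicle  riders  riders_plus_2
0   truck       4              6
2     van       5              7
Reading off the value at position 1, column 'riders_plus_2', we get 7.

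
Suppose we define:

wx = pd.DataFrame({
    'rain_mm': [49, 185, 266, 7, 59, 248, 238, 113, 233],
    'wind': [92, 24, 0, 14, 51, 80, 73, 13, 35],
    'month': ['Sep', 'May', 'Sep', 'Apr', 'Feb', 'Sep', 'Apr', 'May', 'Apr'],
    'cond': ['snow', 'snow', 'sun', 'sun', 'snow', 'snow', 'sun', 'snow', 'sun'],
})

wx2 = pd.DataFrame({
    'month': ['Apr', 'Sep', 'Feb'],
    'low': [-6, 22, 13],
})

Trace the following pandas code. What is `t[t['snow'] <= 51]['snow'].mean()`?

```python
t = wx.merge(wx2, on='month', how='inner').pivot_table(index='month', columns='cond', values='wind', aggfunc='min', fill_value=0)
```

merge on 'month' (how='inner') → 7 rows:
   rain_mm  wind month  cond  low
0       49    92   Sep  snow   22
1      266     0   Sep   sun   22
2        7    14   Apr   sun   -6
3       59    51   Feb  snow   13
4      248    80   Sep  snow   22
5      238    73   Apr   sun   -6
6      233    35   Apr   sun   -6
pivot: rows=month, cols=cond, min(wind):
cond   snow  sun
month           
Apr       0   14
Feb      51    0
Sep      80    0
filter rows where snow <= 51:
cond   snow  sun
month           
Apr       0   14
Feb      51    0
Hence 25.5.

25.5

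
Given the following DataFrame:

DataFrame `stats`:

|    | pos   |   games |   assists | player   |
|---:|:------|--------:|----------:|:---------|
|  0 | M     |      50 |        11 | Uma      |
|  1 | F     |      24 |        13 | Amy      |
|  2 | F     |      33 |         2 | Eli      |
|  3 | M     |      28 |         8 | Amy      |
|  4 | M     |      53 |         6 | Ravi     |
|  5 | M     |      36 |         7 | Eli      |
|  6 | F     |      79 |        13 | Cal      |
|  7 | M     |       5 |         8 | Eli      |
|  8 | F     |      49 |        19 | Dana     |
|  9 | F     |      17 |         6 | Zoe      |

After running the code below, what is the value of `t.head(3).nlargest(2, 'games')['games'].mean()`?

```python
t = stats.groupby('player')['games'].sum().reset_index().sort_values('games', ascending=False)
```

group by player, sum of games:
player
Amy     52
Cal     79
Dana    49
Eli     74
Ravi    53
Uma     50
Zoe     17
Name: games, dtype: int64
reset_index():
  player  games
0    Amy     52
1    Cal     79
2   Dana     49
3    Eli     74
4   Ravi     53
5    Uma     50
6    Zoe     17
sort by games descending:
  player  games
1    Cal     79
3    Eli     74
4   Ravi     53
0    Amy     52
5    Uma     50
2   Dana     49
6    Zoe     17
take first 3 rows:
  player  games
1    Cal     79
3    Eli     74
4   Ravi     53
take 2 rows with largest games:
  player  games
1    Cal     79
3    Eli     74
So mean() = 76.5.

76.5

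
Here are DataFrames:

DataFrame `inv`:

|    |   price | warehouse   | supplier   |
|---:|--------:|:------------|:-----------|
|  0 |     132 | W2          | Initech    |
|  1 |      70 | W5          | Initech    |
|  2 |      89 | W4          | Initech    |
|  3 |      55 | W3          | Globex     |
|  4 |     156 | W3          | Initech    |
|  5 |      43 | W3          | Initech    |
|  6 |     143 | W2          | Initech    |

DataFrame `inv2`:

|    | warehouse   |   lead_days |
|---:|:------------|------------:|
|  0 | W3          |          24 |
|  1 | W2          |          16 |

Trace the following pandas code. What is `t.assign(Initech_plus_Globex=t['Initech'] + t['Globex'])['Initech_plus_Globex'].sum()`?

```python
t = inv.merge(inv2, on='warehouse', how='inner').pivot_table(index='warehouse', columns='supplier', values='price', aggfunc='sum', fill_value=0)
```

merge on 'warehouse' (how='inner') → 5 rows:
   price warehouse supplier  lead_days
0    132        W2  Initech         16
1     55        W3   Globex         24
2    156        W3  Initech         24
3     43        W3  Initech         24
4    143        W2  Initech         16
pivot: rows=warehouse, cols=supplier, sum(price):
supplier   Globex  Initech
warehouse                 
W2              0      275
W3             55      199
add column Initech_plus_Globex = t['Initech'] + t['Globex']:
supplier   Globex  Initech  Initech_plus_Globex
warehouse                                      
W2              0      275                  275
W3             55      199                  254

529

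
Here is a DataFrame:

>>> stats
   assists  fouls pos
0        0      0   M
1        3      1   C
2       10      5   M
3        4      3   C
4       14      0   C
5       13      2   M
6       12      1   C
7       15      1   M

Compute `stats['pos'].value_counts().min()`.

4

value_counts of pos:
pos
M    4
C    4
Name: count, dtype: int64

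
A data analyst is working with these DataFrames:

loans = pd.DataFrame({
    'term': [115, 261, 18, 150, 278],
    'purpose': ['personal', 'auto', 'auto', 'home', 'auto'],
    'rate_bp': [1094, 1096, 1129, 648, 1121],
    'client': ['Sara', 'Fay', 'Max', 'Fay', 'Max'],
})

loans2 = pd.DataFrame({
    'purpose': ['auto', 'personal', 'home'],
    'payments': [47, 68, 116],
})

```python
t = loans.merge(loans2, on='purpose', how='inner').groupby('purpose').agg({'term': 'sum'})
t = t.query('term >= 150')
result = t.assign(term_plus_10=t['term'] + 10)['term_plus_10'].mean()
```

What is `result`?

363.5

merge on 'purpose' (how='inner') → 5 rows:
   term   purpose  rate_bp client  payments
0   115  personal     1094   Sara        68
1   261      auto     1096    Fay        47
2    18      auto     1129    Max        47
3   150      home      648    Fay       116
4   278      auto     1121    Max        47
group by purpose, sum of term:
          term
purpose       
auto       557
home       150
personal   115
filter rows where term >= 150:
         term
purpose      
auto      557
home      150
add column term_plus_10 = t['term'] + 10:
         term  term_plus_10
purpose                    
auto      557           567
home      150           160
Then the mean of column 'term_plus_10': 363.5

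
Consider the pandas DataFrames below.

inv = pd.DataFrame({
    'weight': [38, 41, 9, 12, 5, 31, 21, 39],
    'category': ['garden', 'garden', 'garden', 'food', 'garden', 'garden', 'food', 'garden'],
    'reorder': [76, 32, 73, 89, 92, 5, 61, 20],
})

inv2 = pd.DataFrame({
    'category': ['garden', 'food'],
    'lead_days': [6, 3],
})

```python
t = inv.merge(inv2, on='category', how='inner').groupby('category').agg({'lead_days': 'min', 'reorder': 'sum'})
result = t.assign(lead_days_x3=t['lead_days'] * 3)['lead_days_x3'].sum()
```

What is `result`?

merge on 'category' (how='inner') → 8 rows:
   weight category  reorder  lead_days
0      38   garden       76          6
1      41   garden       32          6
2       9   garden       73          6
3      12     food       89          3
4       5   garden       92          6
5      31   garden        5          6
6      21     food       61          3
7      39   garden       20          6
group by category: min(lead_days), sum(reorder):
          lead_days  reorder
category                    
food              3      150
garden            6      298
add column lead_days_x3 = t['lead_days'] * 3:
          lead_days  reorder  lead_days_x3
category                                  
food              3      150             9
garden            6      298            18
Reading off the sum of column 'lead_days_x3', we get 27.

27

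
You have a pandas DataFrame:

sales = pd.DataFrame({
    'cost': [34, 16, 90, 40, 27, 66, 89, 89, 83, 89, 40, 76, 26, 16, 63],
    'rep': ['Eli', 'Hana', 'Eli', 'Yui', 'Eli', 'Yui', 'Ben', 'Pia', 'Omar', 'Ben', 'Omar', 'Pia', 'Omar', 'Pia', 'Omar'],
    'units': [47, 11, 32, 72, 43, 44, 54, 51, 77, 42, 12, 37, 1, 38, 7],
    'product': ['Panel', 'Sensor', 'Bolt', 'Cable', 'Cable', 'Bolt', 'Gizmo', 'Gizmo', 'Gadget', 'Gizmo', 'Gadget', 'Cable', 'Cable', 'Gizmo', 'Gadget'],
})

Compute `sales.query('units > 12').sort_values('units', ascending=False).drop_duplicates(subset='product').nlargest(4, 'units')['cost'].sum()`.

filter rows where units > 12:
    cost   rep  units product
0     34   Eli     47   Panel
2     90   Eli     32    Bolt
3     40   Yui     72   Cable
4     27   Eli     43   Cable
5     66   Yui     44    Bolt
6     89   Ben     54   Gizmo
7     89   Pia     51   Gizmo
8     83  Omar     77  Gadget
9     89   Ben     42   Gizmo
11    76   Pia     37   Cable
13    16   Pia     38   Gizmo
sort by units descending:
    cost   rep  units product
8     83  Omar     77  Gadget
3     40   Yui     72   Cable
6     89   Ben     54   Gizmo
7     89   Pia     51   Gizmo
0     34   Eli     47   Panel
5     66   Yui     44    Bolt
4     27   Eli     43   Cable
9     89   Ben     42   Gizmo
13    16   Pia     38   Gizmo
11    76   Pia     37   Cable
2     90   Eli     32    Bolt
drop duplicate product (keep=first):
   cost   rep  units product
8    83  Omar     77  Gadget
3    40   Yui     72   Cable
6    89   Ben     54   Gizmo
0    34   Eli     47   Panel
5    66   Yui     44    Bolt
take 4 rows with largest units:
   cost   rep  units product
8    83  Omar     77  Gadget
3    40   Yui     72   Cable
6    89   Ben     54   Gizmo
0    34   Eli     47   Panel
Finally, sum of column 'cost' = 246.

246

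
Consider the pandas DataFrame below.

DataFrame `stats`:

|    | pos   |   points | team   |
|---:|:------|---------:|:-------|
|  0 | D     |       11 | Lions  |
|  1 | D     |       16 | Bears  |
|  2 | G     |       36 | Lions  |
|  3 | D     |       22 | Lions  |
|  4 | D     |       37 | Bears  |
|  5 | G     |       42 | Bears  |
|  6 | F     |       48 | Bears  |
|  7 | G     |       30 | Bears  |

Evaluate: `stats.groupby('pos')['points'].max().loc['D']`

37

group by pos, max of points:
pos
D    37
F    48
G    42
Name: points, dtype: int64
So loc['D'] = 37.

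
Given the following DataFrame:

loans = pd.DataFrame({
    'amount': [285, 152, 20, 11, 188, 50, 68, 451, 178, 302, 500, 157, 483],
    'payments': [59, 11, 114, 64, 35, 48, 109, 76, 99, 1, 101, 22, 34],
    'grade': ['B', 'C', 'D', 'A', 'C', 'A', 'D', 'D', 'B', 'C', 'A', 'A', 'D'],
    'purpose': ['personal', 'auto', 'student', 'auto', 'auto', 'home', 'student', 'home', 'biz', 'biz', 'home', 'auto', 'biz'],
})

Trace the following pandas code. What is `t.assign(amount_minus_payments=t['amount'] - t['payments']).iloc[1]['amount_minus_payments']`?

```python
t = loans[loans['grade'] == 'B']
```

filter rows where grade == 'B':
   amount  payments grade   purpose
0     285        59     B  personal
8     178        99     B       biz
add column amount_minus_payments = t['amount'] - t['payments']:
   amount  payments grade   purpose  amount_minus_payments
0     285        59     B  personal                    226
8     178        99     B       biz                     79

79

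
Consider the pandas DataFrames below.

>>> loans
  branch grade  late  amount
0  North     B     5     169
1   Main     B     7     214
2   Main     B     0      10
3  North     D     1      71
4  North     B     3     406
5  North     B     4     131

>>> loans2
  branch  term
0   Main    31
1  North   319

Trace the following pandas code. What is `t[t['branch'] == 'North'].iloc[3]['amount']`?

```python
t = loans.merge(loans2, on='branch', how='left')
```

131

merge on 'branch' (how='left') → 6 rows:
  branch grade  late  amount  term
0  North     B     5     169   319
1   Main     B     7     214    31
2   Main     B     0      10    31
3  North     D     1      71   319
4  North     B     3     406   319
5  North     B     4     131   319
filter rows where branch == 'North':
  branch grade  late  amount  term
0  North     B     5     169   319
3  North     D     1      71   319
4  North     B     3     406   319
5  North     B     4     131   319
So iloc[3]['amount'] = 131.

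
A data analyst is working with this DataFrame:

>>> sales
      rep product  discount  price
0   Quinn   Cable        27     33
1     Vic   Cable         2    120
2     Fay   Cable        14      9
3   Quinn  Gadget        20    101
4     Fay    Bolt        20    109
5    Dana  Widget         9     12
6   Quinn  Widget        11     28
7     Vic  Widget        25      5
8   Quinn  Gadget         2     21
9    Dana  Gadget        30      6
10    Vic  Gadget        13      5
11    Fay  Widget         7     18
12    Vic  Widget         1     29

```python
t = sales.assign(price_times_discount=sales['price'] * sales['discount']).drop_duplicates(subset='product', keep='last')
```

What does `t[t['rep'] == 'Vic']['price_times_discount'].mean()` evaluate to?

add column price_times_discount = sales['price'] * sales['discount']:
      rep product  discount  price  price_times_discount
0   Quinn   Cable        27     33                   891
1     Vic   Cable         2    120                   240
2     Fay   Cable        14      9                   126
3   Quinn  Gadget        20    101                  2020
4     Fay    Bolt        20    109                  2180
5    Dana  Widget         9     12                   108
6   Quinn  Widget        11     28                   308
7     Vic  Widget        25      5                   125
8   Quinn  Gadget         2     21                    42
9    Dana  Gadget        30      6                   180
10    Vic  Gadget        13      5                    65
11    Fay  Widget         7     18                   126
12    Vic  Widget         1     29                    29
drop duplicate product (keep=last):
    rep product  discount  price  price_times_discount
2   Fay   Cable        14      9                   126
4   Fay    Bolt        20    109                  2180
10  Vic  Gadget        13      5                    65
12  Vic  Widget         1     29                    29
filter rows where rep == 'Vic':
    rep product  discount  price  price_times_discount
10  Vic  Gadget        13      5                    65
12  Vic  Widget         1     29                    29

47.0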